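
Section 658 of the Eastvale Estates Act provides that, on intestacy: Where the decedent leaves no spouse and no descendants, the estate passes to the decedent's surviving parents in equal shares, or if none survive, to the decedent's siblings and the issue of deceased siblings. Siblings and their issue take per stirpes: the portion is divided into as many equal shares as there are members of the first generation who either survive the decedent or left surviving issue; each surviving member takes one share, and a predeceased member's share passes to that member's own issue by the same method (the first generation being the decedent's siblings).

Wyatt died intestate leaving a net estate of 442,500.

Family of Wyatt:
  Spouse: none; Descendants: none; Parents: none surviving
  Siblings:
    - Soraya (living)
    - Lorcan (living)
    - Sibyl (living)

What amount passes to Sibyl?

The entire 442,500 passes to the siblings and their issue.
That amount (442,500) is divided into 3 shares of 147,500: Soraya, Lorcan, and Sibyl each take 147,500.

Sibyl receives 147,500.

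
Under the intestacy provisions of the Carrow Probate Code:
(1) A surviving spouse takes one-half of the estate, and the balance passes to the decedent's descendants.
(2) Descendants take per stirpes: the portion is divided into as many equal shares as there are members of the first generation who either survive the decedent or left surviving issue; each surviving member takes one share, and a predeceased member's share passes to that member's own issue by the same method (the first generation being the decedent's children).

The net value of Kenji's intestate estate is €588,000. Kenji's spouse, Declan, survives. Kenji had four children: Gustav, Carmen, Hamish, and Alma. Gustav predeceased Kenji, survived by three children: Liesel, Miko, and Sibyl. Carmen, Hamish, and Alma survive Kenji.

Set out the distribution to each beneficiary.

Declan takes one-half of €588,000 = €294,000. The remaining €294,000 passes to the descendants.
The descendants' portion (€294,000) is divided into 4 shares of €73,500: Carmen, Hamish, and Alma each take €73,500; Gustav's €73,500 share passes to Gustav's issue.
Gustav's share (€73,500) is divided into 3 shares of €24,500: Liesel, Miko, and Sibyl each take €24,500.

Declan: €294,000; Liesel: €24,500; Miko: €24,500; Sibyl: €24,500; Carmen: €73,500; Hamish: €73,500; Alma: €73,500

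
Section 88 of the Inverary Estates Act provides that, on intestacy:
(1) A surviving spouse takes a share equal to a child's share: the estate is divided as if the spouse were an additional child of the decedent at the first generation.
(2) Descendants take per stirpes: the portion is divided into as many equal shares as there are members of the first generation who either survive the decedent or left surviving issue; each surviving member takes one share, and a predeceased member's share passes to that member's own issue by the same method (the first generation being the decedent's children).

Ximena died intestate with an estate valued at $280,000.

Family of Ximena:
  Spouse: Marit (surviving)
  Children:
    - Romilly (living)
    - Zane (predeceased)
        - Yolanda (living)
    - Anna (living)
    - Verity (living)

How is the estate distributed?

Marit: $56,000; Romilly: $56,000; Yolanda: $56,000; Anna: $56,000; Verity: $56,000

The spouse counts as an additional share at the children's level, so there are 5 primary shares of $56,000. Marit takes one such share ($56,000).
The children's combined portion ($224,000) is divided into 4 shares of $56,000: Romilly, Anna, and Verity each take $56,000; Zane's $56,000 share passes to Zane's issue.
Zane's share ($56,000) passes entirely to Yolanda.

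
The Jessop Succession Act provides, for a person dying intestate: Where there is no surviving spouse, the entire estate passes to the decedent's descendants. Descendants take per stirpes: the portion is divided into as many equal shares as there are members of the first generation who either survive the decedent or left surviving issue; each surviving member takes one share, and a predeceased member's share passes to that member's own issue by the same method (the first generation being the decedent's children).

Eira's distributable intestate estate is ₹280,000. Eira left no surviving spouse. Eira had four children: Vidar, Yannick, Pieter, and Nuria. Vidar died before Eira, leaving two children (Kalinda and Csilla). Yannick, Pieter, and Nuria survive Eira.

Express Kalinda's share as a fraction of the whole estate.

The entire ₹280,000 passes to the descendants.
That amount (₹280,000) is divided into 4 shares of ₹70,000: Yannick, Pieter, and Nuria each take ₹70,000; Vidar's ₹70,000 share passes to Vidar's issue.
Vidar's share (₹70,000) is divided into 2 shares of ₹35,000: Kalinda and Csilla each take ₹35,000.

Kalinda receives 1/8 of the estate.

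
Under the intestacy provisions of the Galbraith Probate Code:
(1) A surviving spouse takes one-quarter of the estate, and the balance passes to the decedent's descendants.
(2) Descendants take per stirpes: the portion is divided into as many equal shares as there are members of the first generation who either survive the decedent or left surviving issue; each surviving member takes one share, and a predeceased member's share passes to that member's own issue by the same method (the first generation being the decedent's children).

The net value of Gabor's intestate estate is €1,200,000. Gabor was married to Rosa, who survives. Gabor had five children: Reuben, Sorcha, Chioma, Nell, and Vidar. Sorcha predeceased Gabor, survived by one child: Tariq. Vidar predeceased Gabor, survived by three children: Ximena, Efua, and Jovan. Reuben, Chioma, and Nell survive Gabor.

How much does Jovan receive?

Rosa takes one-quarter of €1,200,000 = €300,000. The remaining €900,000 passes to the descendants.
The descendants' portion (€900,000) is divided into 5 shares of €180,000: Reuben, Chioma, and Nell each take €180,000; Sorcha's €180,000 share passes to Sorcha's issue; Vidar's €180,000 share passes to Vidar's issue.
Sorcha's share (€180,000) passes entirely to Tariq.
Vidar's share (€180,000) is divided into 3 shares of €60,000: Ximena, Efua, and Jovan each take €60,000.

Jovan receives €60,000.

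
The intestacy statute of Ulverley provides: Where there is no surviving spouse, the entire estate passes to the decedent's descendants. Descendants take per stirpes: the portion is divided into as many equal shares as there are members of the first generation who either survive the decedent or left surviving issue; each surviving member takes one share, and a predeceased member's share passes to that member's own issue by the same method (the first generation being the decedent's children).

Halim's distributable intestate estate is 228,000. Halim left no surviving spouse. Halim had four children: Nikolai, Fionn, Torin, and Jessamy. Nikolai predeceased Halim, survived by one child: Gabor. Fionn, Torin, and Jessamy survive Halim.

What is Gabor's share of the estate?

Gabor receives 57,000.

The entire 228,000 passes to the descendants.
That amount (228,000) is divided into 4 shares of 57,000: Fionn, Torin, and Jessamy each take 57,000; Nikolai's 57,000 share passes to Nikolai's issue.
Nikolai's share (57,000) passes entirely to Gabor.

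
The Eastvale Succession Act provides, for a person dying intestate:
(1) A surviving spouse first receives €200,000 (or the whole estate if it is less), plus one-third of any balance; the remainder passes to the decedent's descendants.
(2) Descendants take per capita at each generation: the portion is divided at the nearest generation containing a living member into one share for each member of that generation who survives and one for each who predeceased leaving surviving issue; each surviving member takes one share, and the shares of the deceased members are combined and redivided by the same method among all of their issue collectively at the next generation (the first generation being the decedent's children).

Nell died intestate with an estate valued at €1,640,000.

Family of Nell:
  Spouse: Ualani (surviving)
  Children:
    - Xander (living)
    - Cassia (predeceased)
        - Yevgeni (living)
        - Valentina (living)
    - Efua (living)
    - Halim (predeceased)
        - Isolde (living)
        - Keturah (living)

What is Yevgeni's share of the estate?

Ualani first takes €200,000, leaving a balance of €1,440,000. Ualani then takes one-third of the balance (€480,000), for a total of €680,000. The remaining €960,000 passes to the descendants.
The descendants' portion (€960,000) is divided at the children's generation into 4 shares of €240,000. Xander and Efua each take €240,000. The 2 shares of the deceased (Cassia and Halim) are combined into a pool of €480,000.
That pool (€480,000) is divided at the grandchildren's generation equally among Yevgeni, Valentina, Isolde, and Keturah: €120,000 each.

Yevgeni receives €120,000.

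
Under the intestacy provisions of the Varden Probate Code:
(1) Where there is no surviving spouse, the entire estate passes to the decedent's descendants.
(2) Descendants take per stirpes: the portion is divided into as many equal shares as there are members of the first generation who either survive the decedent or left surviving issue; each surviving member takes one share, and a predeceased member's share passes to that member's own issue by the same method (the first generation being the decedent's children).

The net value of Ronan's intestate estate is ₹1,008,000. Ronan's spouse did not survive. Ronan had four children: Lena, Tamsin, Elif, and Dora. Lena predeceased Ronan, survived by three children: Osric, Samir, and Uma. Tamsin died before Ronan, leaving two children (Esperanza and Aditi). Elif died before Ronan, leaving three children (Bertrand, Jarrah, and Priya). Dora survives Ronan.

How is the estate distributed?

Osric: ₹84,000; Samir: ₹84,000; Uma: ₹84,000; Esperanza: ₹126,000; Aditi: ₹126,000; Bertrand: ₹84,000; Jarrah: ₹84,000; Priya: ₹84,000; Dora: ₹252,000

The entire ₹1,008,000 passes to the descendants.
That amount (₹1,008,000) is divided into 4 shares of ₹252,000: Dora takes ₹252,000; Lena's ₹252,000 share passes to Lena's issue; Tamsin's ₹252,000 share passes to Tamsin's issue; Elif's ₹252,000 share passes to Elif's issue.
Lena's share (₹252,000) is divided into 3 shares of ₹84,000: Osric, Samir, and Uma each take ₹84,000.
Tamsin's share (₹252,000) is divided into 2 shares of ₹126,000: Esperanza and Aditi each take ₹126,000.
Elif's share (₹252,000) is divided into 3 shares of ₹84,000: Bertrand, Jarrah, and Priya each take ₹84,000.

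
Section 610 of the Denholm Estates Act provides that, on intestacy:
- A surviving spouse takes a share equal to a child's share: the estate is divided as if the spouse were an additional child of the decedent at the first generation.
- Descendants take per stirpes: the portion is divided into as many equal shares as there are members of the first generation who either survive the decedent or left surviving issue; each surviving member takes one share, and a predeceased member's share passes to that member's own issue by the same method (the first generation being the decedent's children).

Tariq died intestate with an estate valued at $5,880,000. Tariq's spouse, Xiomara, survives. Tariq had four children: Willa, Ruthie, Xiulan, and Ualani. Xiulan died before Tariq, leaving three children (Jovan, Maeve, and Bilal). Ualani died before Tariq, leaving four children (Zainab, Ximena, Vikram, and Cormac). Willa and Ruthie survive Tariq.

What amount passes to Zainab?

Zainab receives $294,000.

The spouse counts as an additional share at the children's level, so there are 5 primary shares of $1,176,000. Xiomara takes one such share ($1,176,000).
The children's combined portion ($4,704,000) is divided into 4 shares of $1,176,000: Willa and Ruthie each take $1,176,000; Xiulan's $1,176,000 share passes to Xiulan's issue; Ualani's $1,176,000 share passes to Ualani's issue.
Xiulan's share ($1,176,000) is divided into 3 shares of $392,000: Jovan, Maeve, and Bilal each take $392,000.
Ualani's share ($1,176,000) is divided into 4 shares of $294,000: Zainab, Ximena, Vikram, and Cormac each take $294,000.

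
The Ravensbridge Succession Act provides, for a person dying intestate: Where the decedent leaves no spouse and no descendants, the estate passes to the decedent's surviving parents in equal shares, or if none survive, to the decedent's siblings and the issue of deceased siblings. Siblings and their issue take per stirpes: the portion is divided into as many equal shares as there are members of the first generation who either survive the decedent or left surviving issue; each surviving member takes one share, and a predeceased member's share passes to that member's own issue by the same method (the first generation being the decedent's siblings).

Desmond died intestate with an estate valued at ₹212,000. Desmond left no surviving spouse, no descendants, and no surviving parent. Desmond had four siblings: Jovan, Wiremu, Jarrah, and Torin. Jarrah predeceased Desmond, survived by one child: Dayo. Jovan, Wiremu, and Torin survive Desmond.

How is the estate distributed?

Jovan: ₹53,000; Wiremu: ₹53,000; Dayo: ₹53,000; Torin: ₹53,000

The entire ₹212,000 passes to the siblings and their issue.
That amount (₹212,000) is divided into 4 shares of ₹53,000: Jovan, Wiremu, and Torin each take ₹53,000; Jarrah's ₹53,000 share passes to Jarrah's issue.
Jarrah's share (₹53,000) passes entirely to Dayo.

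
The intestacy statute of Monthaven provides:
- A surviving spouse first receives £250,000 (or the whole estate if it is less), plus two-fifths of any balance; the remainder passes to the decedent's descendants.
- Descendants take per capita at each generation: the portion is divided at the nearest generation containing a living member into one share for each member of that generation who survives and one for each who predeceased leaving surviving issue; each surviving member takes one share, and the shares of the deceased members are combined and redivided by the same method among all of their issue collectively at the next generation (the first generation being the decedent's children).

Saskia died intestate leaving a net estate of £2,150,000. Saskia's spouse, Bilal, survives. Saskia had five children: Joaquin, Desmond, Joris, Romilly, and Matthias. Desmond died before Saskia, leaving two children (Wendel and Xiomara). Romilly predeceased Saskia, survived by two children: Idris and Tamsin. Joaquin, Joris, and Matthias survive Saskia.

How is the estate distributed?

Bilal: £1,010,000; Joaquin: £228,000; Wendel: £114,000; Xiomara: £114,000; Joris: £228,000; Idris: £114,000; Tamsin: £114,000; Matthias: £228,000

Bilal first takes £250,000, leaving a balance of £1,900,000. Bilal then takes two-fifths of the balance (£760,000), for a total of £1,010,000. The remaining £1,140,000 passes to the descendants.
The descendants' portion (£1,140,000) is divided at the children's generation into 5 shares of £228,000. Joaquin, Joris, and Matthias each take £228,000. The 2 shares of the deceased (Desmond and Romilly) are combined into a pool of £456,000.
That pool (£456,000) is divided at the grandchildren's generation equally among Wendel, Xiomara, Idris, and Tamsin: £114,000 each.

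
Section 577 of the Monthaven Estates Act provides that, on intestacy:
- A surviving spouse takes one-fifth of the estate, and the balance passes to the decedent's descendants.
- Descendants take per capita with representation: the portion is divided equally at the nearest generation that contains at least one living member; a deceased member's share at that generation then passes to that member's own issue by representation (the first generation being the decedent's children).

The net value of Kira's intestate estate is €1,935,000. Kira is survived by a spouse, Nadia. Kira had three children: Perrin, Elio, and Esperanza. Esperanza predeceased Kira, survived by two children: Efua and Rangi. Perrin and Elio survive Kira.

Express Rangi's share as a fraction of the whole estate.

Nadia takes one-fifth of €1,935,000 = €387,000. The remaining €1,548,000 passes to the descendants.
The descendants' portion (€1,548,000) is divided into 3 shares of €516,000: Perrin and Elio each take €516,000; Esperanza's €516,000 share passes to Esperanza's issue.
Esperanza's share (€516,000) is divided into 2 shares of €258,000: Efua and Rangi each take €258,000.

Rangi receives 2/15 of the estate.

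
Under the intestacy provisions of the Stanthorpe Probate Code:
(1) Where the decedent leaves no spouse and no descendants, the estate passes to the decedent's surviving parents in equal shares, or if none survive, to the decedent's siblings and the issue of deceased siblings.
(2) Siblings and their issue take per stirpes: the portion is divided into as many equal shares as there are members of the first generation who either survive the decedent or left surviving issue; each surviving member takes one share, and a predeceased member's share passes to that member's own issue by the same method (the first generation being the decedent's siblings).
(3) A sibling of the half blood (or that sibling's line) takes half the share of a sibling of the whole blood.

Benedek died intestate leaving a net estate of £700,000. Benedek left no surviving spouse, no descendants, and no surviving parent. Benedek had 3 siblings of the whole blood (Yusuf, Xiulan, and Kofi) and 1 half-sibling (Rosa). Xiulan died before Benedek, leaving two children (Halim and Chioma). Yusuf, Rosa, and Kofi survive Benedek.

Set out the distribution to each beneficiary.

The entire £700,000 passes to the siblings and their issue.
Counting each half-blood sibling's line as half a unit, there are 7/2 units in £700,000, so one unit is £200,000. Whole-blood lines (Yusuf, Xiulan, and Kofi) take £200,000 each; half-blood lines (Rosa) take £100,000 each.
Xiulan's share (£200,000) is divided into 2 shares of £100,000: Halim and Chioma each take £100,000.

Yusuf: £200,000; Rosa: £100,000; Halim: £100,000; Chioma: £100,000; Kofi: £200,000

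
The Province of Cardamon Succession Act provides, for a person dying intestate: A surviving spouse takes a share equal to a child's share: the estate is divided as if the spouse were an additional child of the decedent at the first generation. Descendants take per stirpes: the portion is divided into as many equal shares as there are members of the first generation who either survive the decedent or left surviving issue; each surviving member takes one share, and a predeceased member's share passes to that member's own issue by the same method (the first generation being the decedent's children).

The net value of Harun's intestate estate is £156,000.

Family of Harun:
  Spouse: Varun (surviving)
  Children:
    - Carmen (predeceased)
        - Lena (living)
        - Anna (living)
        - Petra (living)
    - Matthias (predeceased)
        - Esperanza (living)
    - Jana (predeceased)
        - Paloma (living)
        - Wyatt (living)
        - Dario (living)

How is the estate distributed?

Varun: £39,000; Lena: £13,000; Anna: £13,000; Petra: £13,000; Esperanza: £39,000; Paloma: £13,000; Wyatt: £13,000; Dario: £13,000

The spouse counts as an additional share at the children's level, so there are 4 primary shares of £39,000. Varun takes one such share (£39,000).
The children's combined portion (£117,000) is divided into 3 shares of £39,000: Carmen's £39,000 share passes to Carmen's issue; Matthias's £39,000 share passes to Matthias's issue; Jana's £39,000 share passes to Jana's issue.
Carmen's share (£39,000) is divided into 3 shares of £13,000: Lena, Anna, and Petra each take £13,000.
Matthias's share (£39,000) passes entirely to Esperanza.
Jana's share (£39,000) is divided into 3 shares of £13,000: Paloma, Wyatt, and Dario each take £13,000.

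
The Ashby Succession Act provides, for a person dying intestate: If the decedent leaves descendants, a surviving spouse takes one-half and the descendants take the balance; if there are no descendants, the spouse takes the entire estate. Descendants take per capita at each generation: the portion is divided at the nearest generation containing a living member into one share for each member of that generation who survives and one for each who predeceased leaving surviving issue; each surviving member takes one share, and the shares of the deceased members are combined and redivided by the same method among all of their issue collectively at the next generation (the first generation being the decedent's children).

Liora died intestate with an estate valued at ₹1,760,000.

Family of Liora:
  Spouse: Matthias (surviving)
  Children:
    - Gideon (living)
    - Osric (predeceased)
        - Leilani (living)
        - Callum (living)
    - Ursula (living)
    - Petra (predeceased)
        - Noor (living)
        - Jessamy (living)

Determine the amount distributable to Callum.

Callum receives ₹110,000.

Matthias takes one-half of ₹1,760,000 = ₹880,000. The remaining ₹880,000 passes to the descendants.
The descendants' portion (₹880,000) is divided at the children's generation into 4 shares of ₹220,000. Gideon and Ursula each take ₹220,000. The 2 shares of the deceased (Osric and Petra) are combined into a pool of ₹440,000.
That pool (₹440,000) is divided at the grandchildren's generation equally among Leilani, Callum, Noor, and Jessamy: ₹110,000 each.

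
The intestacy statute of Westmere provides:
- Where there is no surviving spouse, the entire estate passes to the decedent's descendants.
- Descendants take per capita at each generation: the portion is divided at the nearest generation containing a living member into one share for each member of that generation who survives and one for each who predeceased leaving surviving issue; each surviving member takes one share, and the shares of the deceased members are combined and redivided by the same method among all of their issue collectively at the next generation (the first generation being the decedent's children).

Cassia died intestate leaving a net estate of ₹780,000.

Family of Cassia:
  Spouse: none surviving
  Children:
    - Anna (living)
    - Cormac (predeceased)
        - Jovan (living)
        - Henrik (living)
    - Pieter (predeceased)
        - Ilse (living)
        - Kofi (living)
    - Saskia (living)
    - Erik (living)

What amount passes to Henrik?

Henrik receives ₹78,000.

The entire ₹780,000 passes to the descendants.
That amount (₹780,000) is divided at the children's generation into 5 shares of ₹156,000. Anna, Saskia, and Erik each take ₹156,000. The 2 shares of the deceased (Cormac and Pieter) are combined into a pool of ₹312,000.
That pool (₹312,000) is divided at the grandchildren's generation equally among Jovan, Henrik, Ilse, and Kofi: ₹78,000 each.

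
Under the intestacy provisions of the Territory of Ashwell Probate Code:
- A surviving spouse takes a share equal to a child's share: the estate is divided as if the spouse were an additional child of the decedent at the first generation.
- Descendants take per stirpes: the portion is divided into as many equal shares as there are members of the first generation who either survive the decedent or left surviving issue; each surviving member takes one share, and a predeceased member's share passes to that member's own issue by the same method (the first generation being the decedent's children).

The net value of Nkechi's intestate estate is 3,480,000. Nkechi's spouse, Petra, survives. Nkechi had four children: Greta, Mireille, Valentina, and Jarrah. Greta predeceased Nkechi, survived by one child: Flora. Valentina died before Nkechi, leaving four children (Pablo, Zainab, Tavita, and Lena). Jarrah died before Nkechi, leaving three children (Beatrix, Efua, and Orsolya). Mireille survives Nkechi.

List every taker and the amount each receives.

Petra: 696,000; Flora: 696,000; Mireille: 696,000; Pablo: 174,000; Zainab: 174,000; Tavita: 174,000; Lena: 174,000; Beatrix: 232,000; Efua: 232,000; Orsolya: 232,000

The spouse counts as an additional share at the children's level, so there are 5 primary shares of 696,000. Petra takes one such share (696,000).
The children's combined portion (2,784,000) is divided into 4 shares of 696,000: Mireille takes 696,000; Greta's 696,000 share passes to Greta's issue; Valentina's 696,000 share passes to Valentina's issue; Jarrah's 696,000 share passes to Jarrah's issue.
Greta's share (696,000) passes entirely to Flora.
Valentina's share (696,000) is divided into 4 shares of 174,000: Pablo, Zainab, Tavita, and Lena each take 174,000.
Jarrah's share (696,000) is divided into 3 shares of 232,000: Beatrix, Efua, and Orsolya each take 232,000.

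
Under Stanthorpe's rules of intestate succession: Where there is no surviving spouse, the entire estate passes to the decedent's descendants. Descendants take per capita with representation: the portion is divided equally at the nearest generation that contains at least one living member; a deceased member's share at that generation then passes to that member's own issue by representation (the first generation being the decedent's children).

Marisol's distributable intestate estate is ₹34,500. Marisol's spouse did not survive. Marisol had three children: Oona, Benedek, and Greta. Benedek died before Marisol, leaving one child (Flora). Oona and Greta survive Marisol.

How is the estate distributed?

The entire ₹34,500 passes to the descendants.
That amount (₹34,500) is divided into 3 shares of ₹11,500: Oona and Greta each take ₹11,500; Benedek's ₹11,500 share passes to Benedek's issue.
Benedek's share (₹11,500) passes entirely to Flora.

Oona: ₹11,500; Flora: ₹11,500; Greta: ₹11,500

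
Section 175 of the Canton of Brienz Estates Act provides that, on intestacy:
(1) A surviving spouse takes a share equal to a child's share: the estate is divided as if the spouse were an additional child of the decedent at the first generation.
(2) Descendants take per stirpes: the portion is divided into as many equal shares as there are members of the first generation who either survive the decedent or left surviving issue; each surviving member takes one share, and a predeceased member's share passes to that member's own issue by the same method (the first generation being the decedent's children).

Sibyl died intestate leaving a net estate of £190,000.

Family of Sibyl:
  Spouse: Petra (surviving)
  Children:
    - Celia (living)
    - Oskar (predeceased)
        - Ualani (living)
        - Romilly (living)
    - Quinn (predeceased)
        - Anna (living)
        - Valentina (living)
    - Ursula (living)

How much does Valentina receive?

Valentina receives £19,000.

The spouse counts as an additional share at the children's level, so there are 5 primary shares of £38,000. Petra takes one such share (£38,000).
The children's combined portion (£152,000) is divided into 4 shares of £38,000: Celia and Ursula each take £38,000; Oskar's £38,000 share passes to Oskar's issue; Quinn's £38,000 share passes to Quinn's issue.
Oskar's share (£38,000) is divided into 2 shares of £19,000: Ualani and Romilly each take £19,000.
Quinn's share (£38,000) is divided into 2 shares of £19,000: Anna and Valentina each take £19,000.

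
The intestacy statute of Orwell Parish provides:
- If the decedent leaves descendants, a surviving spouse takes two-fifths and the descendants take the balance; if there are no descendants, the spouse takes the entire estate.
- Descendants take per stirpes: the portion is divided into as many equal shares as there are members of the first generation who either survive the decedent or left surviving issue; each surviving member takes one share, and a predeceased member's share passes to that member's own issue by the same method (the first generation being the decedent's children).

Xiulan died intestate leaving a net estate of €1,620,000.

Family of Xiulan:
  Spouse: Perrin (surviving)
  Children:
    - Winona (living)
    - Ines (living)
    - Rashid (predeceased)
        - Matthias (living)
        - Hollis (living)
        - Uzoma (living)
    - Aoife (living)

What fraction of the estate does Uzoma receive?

Perrin takes two-fifths of €1,620,000 = €648,000. The remaining €972,000 passes to the descendants.
The descendants' portion (€972,000) is divided into 4 shares of €243,000: Winona, Ines, and Aoife each take €243,000; Rashid's €243,000 share passes to Rashid's issue.
Rashid's share (€243,000) is divided into 3 shares of €81,000: Matthias, Hollis, and Uzoma each take €81,000.

Uzoma receives 1/20 of the estate.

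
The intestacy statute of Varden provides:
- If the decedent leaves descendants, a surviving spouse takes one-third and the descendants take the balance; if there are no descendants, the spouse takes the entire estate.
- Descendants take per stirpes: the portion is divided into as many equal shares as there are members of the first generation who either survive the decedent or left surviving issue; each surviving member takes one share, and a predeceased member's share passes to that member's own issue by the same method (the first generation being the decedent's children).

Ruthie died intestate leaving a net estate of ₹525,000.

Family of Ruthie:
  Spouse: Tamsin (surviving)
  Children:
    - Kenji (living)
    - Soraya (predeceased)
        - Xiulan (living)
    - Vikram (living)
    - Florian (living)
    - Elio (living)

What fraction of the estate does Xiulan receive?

Xiulan receives 2/15 of the estate.

Tamsin takes one-third of ₹525,000 = ₹175,000. The remaining ₹350,000 passes to the descendants.
The descendants' portion (₹350,000) is divided into 5 shares of ₹70,000: Kenji, Vikram, Florian, and Elio each take ₹70,000; Soraya's ₹70,000 share passes to Soraya's issue.
Soraya's share (₹70,000) passes entirely to Xiulan.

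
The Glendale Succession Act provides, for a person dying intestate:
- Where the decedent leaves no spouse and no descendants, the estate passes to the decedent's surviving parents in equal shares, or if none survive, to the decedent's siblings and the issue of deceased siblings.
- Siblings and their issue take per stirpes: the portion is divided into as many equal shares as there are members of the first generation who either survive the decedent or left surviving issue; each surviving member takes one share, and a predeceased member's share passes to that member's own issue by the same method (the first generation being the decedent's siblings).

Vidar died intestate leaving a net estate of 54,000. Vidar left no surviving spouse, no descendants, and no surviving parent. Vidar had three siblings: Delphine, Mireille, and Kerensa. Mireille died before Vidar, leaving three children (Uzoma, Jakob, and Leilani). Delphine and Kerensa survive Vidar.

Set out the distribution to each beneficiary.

Delphine: 18,000; Uzoma: 6,000; Jakob: 6,000; Leilani: 6,000; Kerensa: 18,000

The entire 54,000 passes to the siblings and their issue.
That amount (54,000) is divided into 3 shares of 18,000: Delphine and Kerensa each take 18,000; Mireille's 18,000 share passes to Mireille's issue.
Mireille's share (18,000) is divided into 3 shares of 6,000: Uzoma, Jakob, and Leilani each take 6,000.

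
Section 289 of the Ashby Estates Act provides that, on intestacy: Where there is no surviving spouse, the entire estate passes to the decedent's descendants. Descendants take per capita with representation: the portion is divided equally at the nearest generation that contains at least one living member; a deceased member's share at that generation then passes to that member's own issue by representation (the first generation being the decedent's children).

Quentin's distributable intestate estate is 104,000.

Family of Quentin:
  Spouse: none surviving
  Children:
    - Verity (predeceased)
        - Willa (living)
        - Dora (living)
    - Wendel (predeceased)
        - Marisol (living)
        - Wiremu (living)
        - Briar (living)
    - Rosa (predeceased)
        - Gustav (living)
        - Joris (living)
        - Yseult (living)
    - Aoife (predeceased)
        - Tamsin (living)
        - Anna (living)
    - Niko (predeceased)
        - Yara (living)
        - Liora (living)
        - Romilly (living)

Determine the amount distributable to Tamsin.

The entire 104,000 passes to the descendants.
No child survives, so the initial division is made at the grandchildren's generation.
That amount (104,000) is divided into 13 shares of 8,000: Willa, Dora, Marisol, Wiremu, Briar, Gustav, Joris, Yseult, Tamsin, Anna, Yara, Liora, and Romilly each take 8,000.

Tamsin receives 8,000.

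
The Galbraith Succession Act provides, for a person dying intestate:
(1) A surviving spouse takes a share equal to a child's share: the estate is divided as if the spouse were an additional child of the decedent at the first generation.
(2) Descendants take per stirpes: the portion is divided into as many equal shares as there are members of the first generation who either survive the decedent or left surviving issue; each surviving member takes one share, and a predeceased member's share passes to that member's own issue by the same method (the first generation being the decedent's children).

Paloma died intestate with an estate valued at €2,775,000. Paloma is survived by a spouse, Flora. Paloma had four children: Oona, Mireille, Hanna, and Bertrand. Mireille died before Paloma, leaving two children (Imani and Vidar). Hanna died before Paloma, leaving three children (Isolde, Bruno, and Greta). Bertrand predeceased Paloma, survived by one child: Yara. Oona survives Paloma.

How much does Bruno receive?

Bruno receives €185,000.

The spouse counts as an additional share at the children's level, so there are 5 primary shares of €555,000. Flora takes one such share (€555,000).
The children's combined portion (€2,220,000) is divided into 4 shares of €555,000: Oona takes €555,000; Mireille's €555,000 share passes to Mireille's issue; Hanna's €555,000 share passes to Hanna's issue; Bertrand's €555,000 share passes to Bertrand's issue.
Mireille's share (€555,000) is divided into 2 shares of €277,500: Imani and Vidar each take €277,500.
Hanna's share (€555,000) is divided into 3 shares of €185,000: Isolde, Bruno, and Greta each take €185,000.
Bertrand's share (€555,000) passes entirely to Yara.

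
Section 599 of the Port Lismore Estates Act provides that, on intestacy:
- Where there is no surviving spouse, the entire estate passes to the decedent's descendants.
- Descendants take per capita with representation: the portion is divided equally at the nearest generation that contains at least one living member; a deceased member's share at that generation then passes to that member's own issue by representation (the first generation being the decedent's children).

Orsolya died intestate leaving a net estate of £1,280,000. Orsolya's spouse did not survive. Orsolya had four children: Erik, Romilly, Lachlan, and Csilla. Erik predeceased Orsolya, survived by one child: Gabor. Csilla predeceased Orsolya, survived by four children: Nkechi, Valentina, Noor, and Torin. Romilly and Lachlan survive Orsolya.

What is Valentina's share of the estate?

Valentina receives £80,000.

The entire £1,280,000 passes to the descendants.
That amount (£1,280,000) is divided into 4 shares of £320,000: Romilly and Lachlan each take £320,000; Erik's £320,000 share passes to Erik's issue; Csilla's £320,000 share passes to Csilla's issue.
Erik's share (£320,000) passes entirely to Gabor.
Csilla's share (£320,000) is divided into 4 shares of £80,000: Nkechi, Valentina, Noor, and Torin each take £80,000.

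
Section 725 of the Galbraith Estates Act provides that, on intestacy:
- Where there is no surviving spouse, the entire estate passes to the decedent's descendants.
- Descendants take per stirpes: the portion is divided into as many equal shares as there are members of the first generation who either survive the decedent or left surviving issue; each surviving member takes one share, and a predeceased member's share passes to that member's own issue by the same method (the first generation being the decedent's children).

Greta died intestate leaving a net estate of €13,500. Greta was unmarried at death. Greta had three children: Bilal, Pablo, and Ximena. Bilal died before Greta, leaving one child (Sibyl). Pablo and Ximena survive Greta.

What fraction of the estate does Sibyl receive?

The entire €13,500 passes to the descendants.
That amount (€13,500) is divided into 3 shares of €4,500: Pablo and Ximena each take €4,500; Bilal's €4,500 share passes to Bilal's issue.
Bilal's share (€4,500) passes entirely to Sibyl.

Sibyl receives 1/3 of the estate.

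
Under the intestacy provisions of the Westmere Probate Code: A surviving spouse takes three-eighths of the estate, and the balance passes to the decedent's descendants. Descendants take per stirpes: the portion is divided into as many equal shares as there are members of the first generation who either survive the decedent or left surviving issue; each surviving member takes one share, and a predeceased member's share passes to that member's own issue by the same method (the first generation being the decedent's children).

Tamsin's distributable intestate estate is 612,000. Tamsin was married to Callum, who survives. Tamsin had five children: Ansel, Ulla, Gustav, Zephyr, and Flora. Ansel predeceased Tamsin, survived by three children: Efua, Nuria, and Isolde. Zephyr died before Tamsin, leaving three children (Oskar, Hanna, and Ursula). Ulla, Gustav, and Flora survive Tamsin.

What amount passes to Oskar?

Callum takes three-eighths of 612,000 = 229,500. The remaining 382,500 passes to the descendants.
The descendants' portion (382,500) is divided into 5 shares of 76,500: Ulla, Gustav, and Flora each take 76,500; Ansel's 76,500 share passes to Ansel's issue; Zephyr's 76,500 share passes to Zephyr's issue.
Ansel's share (76,500) is divided into 3 shares of 25,500: Efua, Nuria, and Isolde each take 25,500.
Zephyr's share (76,500) is divided into 3 shares of 25,500: Oskar, Hanna, and Ursula each take 25,500.

Oskar receives 25,500.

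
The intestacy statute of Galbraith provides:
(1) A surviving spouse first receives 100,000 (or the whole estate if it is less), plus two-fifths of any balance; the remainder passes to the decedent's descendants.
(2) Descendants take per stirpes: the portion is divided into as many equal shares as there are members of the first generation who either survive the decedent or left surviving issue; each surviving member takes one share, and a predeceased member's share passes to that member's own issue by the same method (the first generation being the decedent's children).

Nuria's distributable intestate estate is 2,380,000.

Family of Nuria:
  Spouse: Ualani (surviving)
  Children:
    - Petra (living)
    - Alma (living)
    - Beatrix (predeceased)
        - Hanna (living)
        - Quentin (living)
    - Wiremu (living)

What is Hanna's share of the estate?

Hanna receives 171,000.

Ualani first takes 100,000, leaving a balance of 2,280,000. Ualani then takes two-fifths of the balance (912,000), for a total of 1,012,000. The remaining 1,368,000 passes to the descendants.
The descendants' portion (1,368,000) is divided into 4 shares of 342,000: Petra, Alma, and Wiremu each take 342,000; Beatrix's 342,000 share passes to Beatrix's issue.
Beatrix's share (342,000) is divided into 2 shares of 171,000: Hanna and Quentin each take 171,000.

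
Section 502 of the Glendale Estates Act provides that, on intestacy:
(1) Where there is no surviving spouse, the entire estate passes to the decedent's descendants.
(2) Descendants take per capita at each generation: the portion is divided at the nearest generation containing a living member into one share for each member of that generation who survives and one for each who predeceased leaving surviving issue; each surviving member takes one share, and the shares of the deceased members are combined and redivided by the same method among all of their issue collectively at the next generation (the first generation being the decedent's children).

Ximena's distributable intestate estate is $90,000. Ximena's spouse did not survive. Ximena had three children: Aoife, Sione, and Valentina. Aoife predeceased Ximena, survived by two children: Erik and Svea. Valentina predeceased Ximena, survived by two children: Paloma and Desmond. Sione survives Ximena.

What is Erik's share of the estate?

The entire $90,000 passes to the descendants.
That amount ($90,000) is divided at the children's generation into 3 shares of $30,000. Sione takes $30,000. The 2 shares of the deceased (Aoife and Valentina) are combined into a pool of $60,000.
That pool ($60,000) is divided at the grandchildren's generation equally among Erik, Svea, Paloma, and Desmond: $15,000 each.

Erik receives $15,000.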